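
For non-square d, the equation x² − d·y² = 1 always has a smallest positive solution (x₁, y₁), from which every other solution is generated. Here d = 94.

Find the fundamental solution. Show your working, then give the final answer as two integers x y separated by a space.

2143295 221064

d=94: √d = [9; 1,2,3,1,1,…,2,1,18] (ℓ=16, even), read p_15/q_15
a_0=9:  p_0=9·1+0=9,  q_0=9·0+1=1
…
a_2=2:  p_2=2·10+9=29,  q_2=2·1+1=3
a_3=3:  p_3=3·29+10=97,  q_3=3·3+1=10
a_4=1:  p_4=1·97+29=126,  q_4=1·10+3=13
a_5=1:  p_5=1·126+97=223,  q_5=1·13+10=23
…
a_7=1:  p_7=1·1241+223=1464,  q_7=1·128+23=151
…
a_9=1:  p_9=1·12953+1464=14417,  q_9=1·1336+151=1487
a_10=5:  p_10=5·14417+12953=85038,  q_10=5·1487+1336=8771
a_11=1:  p_11=1·85038+14417=99455,  q_11=1·8771+1487=10258
…
a_14=2:  p_14=2·652934+184493=1490361,  q_14=2·67345+19029=153719
a_15=1:  p_15=1·1490361+652934=2143295,  q_15=1·153719+67345=221064
→ (2143295, 221064).  Check: 2143295²=4593713457025, 94·221064²=4593713457024, difference 1.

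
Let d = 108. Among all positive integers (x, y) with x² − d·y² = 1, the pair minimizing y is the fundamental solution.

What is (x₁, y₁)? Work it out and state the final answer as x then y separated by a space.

√108 = [10; 2,1,1,4,1,1,2,20, …], period ℓ=8 (even) → k=7
k=0  a_k=10  p_k/q_k = 10/1
…
k=6  a_k=1  p_k/q_k = 530/51
k=7  a_k=2  p_k/q_k = 1351/130
(x₁, y₁) = (1351, 130);  1351² − 108·130² = 1 ✓

1351 130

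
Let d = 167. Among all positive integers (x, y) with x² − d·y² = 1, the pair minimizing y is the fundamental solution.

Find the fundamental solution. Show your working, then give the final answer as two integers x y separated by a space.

√167 → a₀=12, period (1,11,1,24); ℓ=4 even so k=3
a_0=12:  p_0=12·1+0=12,  q_0=12·0+1=1
a_1=1:  p_1=1·12+1=13,  q_1=1·1+0=1
a_2=11:  p_2=11·13+12=155,  q_2=11·1+1=12
a_3=1:  p_3=1·155+13=168,  q_3=1·12+1=13
fundamental: x₁=168, y₁=13  (since 28224 − 167·169 = 1)

168 13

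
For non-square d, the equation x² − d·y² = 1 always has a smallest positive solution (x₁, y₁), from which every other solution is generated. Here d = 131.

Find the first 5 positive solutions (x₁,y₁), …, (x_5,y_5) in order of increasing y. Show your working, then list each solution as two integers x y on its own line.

[11; 2,4,11,4,2,22] for √131; ℓ=6 ⇒ convergent index 5
step 0: (11, 1)  from 11·(1,0) + (0,1)
…
step 3: (1156, 101)  from 11·(103,9) + (23,2)
step 4: (4727, 413)  from 4·(1156,101) + (103,9)
step 5: (10610, 927)  from 2·(4727,413) + (1156,101)
→ (10610, 927).  Check: 10610²=112572100, 131·927²=112572099, difference 1.
(x_2, y_2) = (10610·10610 + 131·927·927, 10610·927 + 927·10610) = (225144199, 19670940)
(x_3, y_3) = (10610·225144199 + 131·927·19670940, 10610·19670940 + 927·225144199) = (4777559892170, 417417345873)
(x_4, y_4) = (10610·4777559892170 + 131·927·417417345873, 10610·417417345873 + 927·4777559892170) = (101379820686703201, 8857596059754120)
(x_5, y_5) = (10610·101379820686703201 + 131·927·8857596059754120, 10610·8857596059754120 + 927·101379820686703201) = (2151279790194282033050, 187958187970565080527)

10610 927
225144199 19670940
4777559892170 417417345873
101379820686703201 8857596059754120
2151279790194282033050 187958187970565080527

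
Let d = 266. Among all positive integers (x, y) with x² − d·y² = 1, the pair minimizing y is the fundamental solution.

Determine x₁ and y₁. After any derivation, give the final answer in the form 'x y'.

685 42

√266 → a₀=16, period (3,4,3,32); ℓ=4 even so k=3
a_0=16:  p_0=16·1+0=16,  q_0=16·0+1=1
a_1=3:  p_1=3·16+1=49,  q_1=3·1+0=3
a_2=4:  p_2=4·49+16=212,  q_2=4·3+1=13
a_3=3:  p_3=3·212+49=685,  q_3=3·13+3=42
(x₁, y₁) = (685, 42);  685² − 266·42² = 1 ✓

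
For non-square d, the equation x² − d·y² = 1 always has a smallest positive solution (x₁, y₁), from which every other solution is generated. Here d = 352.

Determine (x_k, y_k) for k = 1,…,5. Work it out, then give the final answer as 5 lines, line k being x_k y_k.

√352 → a₀=18, period (1,3,5,9,5,3,1,36); ℓ=8 even so k=7
step 0: (18, 1)  from 18·(1,0) + (0,1)
…
step 2: (75, 4)  from 3·(19,1) + (18,1)
step 3: (394, 21)  from 5·(75,4) + (19,1)
…
step 5: (18499, 986)  from 5·(3621,193) + (394,21)
step 6: (59118, 3151)  from 3·(18499,986) + (3621,193)
step 7: (77617, 4137)  from 1·(59118,3151) + (18499,986)
fundamental: x₁=77617, y₁=4137  (since 6024398689 − 352·17114769 = 1)
(x_2, y_2) = (77617·77617 + 352·4137·4137, 77617·4137 + 4137·77617) = (12048797377, 642203058)
(x_3, y_3) = (77617·12048797377 + 352·4137·642203058, 77617·642203058 + 4137·12048797377) = (1870383011943601, 99691749501435)
(x_4, y_4) = (77617·1870383011943601 + 352·4137·99691749501435, 77617·99691749501435 + 4137·1870383011943601) = (290347036464004160257, 15475549041463557732)
(x_5, y_5) = (77617·290347036464004160257 + 352·4137·15475549041463557732, 77617·15475549041463557732 + 4137·290347036464004160257) = (45071731856582838801391537, 2402331379802862171467853)

77617 4137
12048797377 642203058
1870383011943601 99691749501435
290347036464004160257 15475549041463557732
45071731856582838801391537 2402331379802862171467853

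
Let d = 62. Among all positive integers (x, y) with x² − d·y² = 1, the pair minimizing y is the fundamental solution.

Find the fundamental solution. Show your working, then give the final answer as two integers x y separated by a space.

[7; 1,6,1,14] for √62; ℓ=4 ⇒ convergent index 3
step 0: (7, 1)  from 7·(1,0) + (0,1)
…
step 2: (55, 7)  from 6·(8,1) + (7,1)
step 3: (63, 8)  from 1·(55,7) + (8,1)
→ (63, 8).  Check: 63²=3969, 62·8²=3968, difference 1.

63 8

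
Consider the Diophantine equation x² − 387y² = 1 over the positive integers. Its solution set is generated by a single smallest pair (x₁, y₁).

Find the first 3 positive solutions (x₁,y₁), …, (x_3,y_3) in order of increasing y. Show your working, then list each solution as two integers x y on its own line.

√387 → a₀=19, period (1,2,19,2,1,38); ℓ=6 even so k=5
i=0: a=19 ⇒ p=19, q=1
…
i=2: a=2 ⇒ p=59, q=3
i=3: a=19 ⇒ p=1141, q=58
i=4: a=2 ⇒ p=2341, q=119
i=5: a=1 ⇒ p=3482, q=177
(x₁, y₁) = (3482, 177);  3482² − 387·177² = 1 ✓
k=2:  x_2 = 3482·3482+387·177·177 = 24248647,  y_2 = 3482·177+177·3482 = 1232628
k=3:  x_3 = 3482·24248647+387·177·1232628 = 168867574226,  y_3 = 3482·1232628+177·24248647 = 8584021215

3482 177
24248647 1232628
168867574226 8584021215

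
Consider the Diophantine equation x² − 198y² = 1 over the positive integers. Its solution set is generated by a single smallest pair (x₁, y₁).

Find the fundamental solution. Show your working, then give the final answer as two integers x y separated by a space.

197 14

√198 → a₀=14, period (14,28); ℓ=2 even so k=1
k=0  a_k=14  p_k/q_k = 14/1
k=1  a_k=14  p_k/q_k = 197/14
→ (197, 14).  Check: 197²=38809, 198·14²=38808, difference 1.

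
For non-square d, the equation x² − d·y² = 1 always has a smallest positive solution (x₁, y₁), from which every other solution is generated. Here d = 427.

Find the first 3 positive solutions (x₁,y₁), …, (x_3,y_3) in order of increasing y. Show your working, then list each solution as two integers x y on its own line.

√427 = [20; 1,1,1,40, …], period ℓ=4 (even) → k=3
i=0: a=20 ⇒ p=20, q=1
i=1: a=1 ⇒ p=21, q=1
i=2: a=1 ⇒ p=41, q=2
i=3: a=1 ⇒ p=62, q=3
(x₁, y₁) = (62, 3);  62² − 427·3² = 1 ✓
k=2:  x_2 = 62·62+427·3·3 = 7687,  y_2 = 62·3+3·62 = 372
k=3:  x_3 = 62·7687+427·3·372 = 953126,  y_3 = 62·372+3·7687 = 46125

62 3
7687 372
953126 46125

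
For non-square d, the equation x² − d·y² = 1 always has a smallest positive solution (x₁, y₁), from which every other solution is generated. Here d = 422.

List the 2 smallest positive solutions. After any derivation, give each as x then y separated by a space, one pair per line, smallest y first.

√422 = [20; 1,1,5,2,1,…,1,1,40, …], period ℓ=14 (even) → k=13
k=0  a_k=20  p_k/q_k = 20/1
k=1  a_k=1  p_k/q_k = 21/1
k=2  a_k=1  p_k/q_k = 41/2
…
k=4  a_k=2  p_k/q_k = 493/24
k=5  a_k=1  p_k/q_k = 719/35
k=6  a_k=3  p_k/q_k = 2650/129
k=7  a_k=20  p_k/q_k = 53719/2615
k=8  a_k=3  p_k/q_k = 163807/7974
k=9  a_k=1  p_k/q_k = 217526/10589
k=10  a_k=2  p_k/q_k = 598859/29152
k=11  a_k=5  p_k/q_k = 3211821/156349
k=12  a_k=1  p_k/q_k = 3810680/185501
k=13  a_k=1  p_k/q_k = 7022501/341850
(x₁, y₁) = (7022501, 341850);  7022501² − 422·341850² = 1 ✓
n=2: (7022501,341850)∘(7022501,341850) = (7022501·7022501+422·341850·341850, 7022501·341850+341850·7022501) = (98631040590001,4801283933700)

7022501 341850
98631040590001 4801283933700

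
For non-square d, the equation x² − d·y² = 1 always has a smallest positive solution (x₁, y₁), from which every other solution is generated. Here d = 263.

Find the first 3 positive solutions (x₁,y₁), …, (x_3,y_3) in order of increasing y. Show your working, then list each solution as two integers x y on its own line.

139128 8579
38713200767 2387158224
10772180392483224 664241098768765

√263 = [16; 4,1,1,1,1,15,1,1,1,1,4,32, …], period ℓ=12 (even) → k=11
step 0: (16, 1)  from 16·(1,0) + (0,1)
step 1: (65, 4)  from 4·(16,1) + (1,0)
step 2: (81, 5)  from 1·(65,4) + (16,1)
…
step 6: (5822, 359)  from 15·(373,23) + (227,14)
step 7: (6195, 382)  from 1·(5822,359) + (373,23)
…
step 9: (18212, 1123)  from 1·(12017,741) + (6195,382)
step 10: (30229, 1864)  from 1·(18212,1123) + (12017,741)
step 11: (139128, 8579)  from 4·(30229,1864) + (18212,1123)
→ (139128, 8579).  Check: 139128²=19356600384, 263·8579²=19356600383, difference 1.
(139128+8579√263)^2 = 38713200767 + 2387158224√263
(139128+8579√263)^3 = 10772180392483224 + 664241098768765√263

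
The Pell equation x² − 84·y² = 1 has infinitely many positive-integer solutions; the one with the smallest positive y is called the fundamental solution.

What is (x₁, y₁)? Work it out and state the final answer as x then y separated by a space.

√84 = [9; 6,18, …], period ℓ=2 (even) → k=1
k=0  a_k=9  p_k/q_k = 9/1
k=1  a_k=6  p_k/q_k = 55/6
fundamental: x₁=55, y₁=6  (since 3025 − 84·36 = 1)

55 6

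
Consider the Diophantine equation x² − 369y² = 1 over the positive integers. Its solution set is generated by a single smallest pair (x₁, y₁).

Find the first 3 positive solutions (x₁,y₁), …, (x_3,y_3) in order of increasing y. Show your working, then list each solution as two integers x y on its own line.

8396801 437120
141012534067201 7340819306240
2368108374136006451201 123278797782910239360

√369 = [19; 4,1,3,2,7,4,7,2,3,1,4,38, …], period ℓ=12 (even) → k=11
a_0=19:  p_0=19·1+0=19,  q_0=19·0+1=1
…
a_3=3:  p_3=3·96+77=365,  q_3=3·5+4=19
a_4=2:  p_4=2·365+96=826,  q_4=2·19+5=43
a_5=7:  p_5=7·826+365=6147,  q_5=7·43+19=320
a_6=4:  p_6=4·6147+826=25414,  q_6=4·320+43=1323
…
a_8=2:  p_8=2·184045+25414=393504,  q_8=2·9581+1323=20485
…
a_10=1:  p_10=1·1364557+393504=1758061,  q_10=1·71036+20485=91521
a_11=4:  p_11=4·1758061+1364557=8396801,  q_11=4·91521+71036=437120
(x₁, y₁) = (8396801, 437120);  8396801² − 369·437120² = 1 ✓
(x_2, y_2) = (8396801·8396801 + 369·437120·437120, 8396801·437120 + 437120·8396801) = (141012534067201, 7340819306240)
(x_3, y_3) = (8396801·141012534067201 + 369·437120·7340819306240, 8396801·7340819306240 + 437120·141012534067201) = (2368108374136006451201, 123278797782910239360)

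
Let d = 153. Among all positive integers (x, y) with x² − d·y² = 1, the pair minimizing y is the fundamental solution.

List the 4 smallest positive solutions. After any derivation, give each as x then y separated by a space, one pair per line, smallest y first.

2177 176
9478657 766304
41270070401 3336487440
179689877047297 14527065547456

d=153: √d = [12; 2,1,2,2,2,1,2,24] (ℓ=8, even), read p_7/q_7
a_0=12:  p_0=12·1+0=12,  q_0=12·0+1=1
…
a_2=1:  p_2=1·25+12=37,  q_2=1·2+1=3
a_3=2:  p_3=2·37+25=99,  q_3=2·3+2=8
a_4=2:  p_4=2·99+37=235,  q_4=2·8+3=19
…
a_6=1:  p_6=1·569+235=804,  q_6=1·46+19=65
a_7=2:  p_7=2·804+569=2177,  q_7=2·65+46=176
(x₁, y₁) = (2177, 176);  2177² − 153·176² = 1 ✓
k=2:  x_2 = 2177·2177+153·176·176 = 9478657,  y_2 = 2177·176+176·2177 = 766304
k=3:  x_3 = 2177·9478657+153·176·766304 = 41270070401,  y_3 = 2177·766304+176·9478657 = 3336487440
k=4:  x_4 = 2177·41270070401+153·176·3336487440 = 179689877047297,  y_4 = 2177·3336487440+176·41270070401 = 14527065547456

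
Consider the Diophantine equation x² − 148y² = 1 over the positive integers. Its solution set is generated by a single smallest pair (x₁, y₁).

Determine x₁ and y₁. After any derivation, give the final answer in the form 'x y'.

73 6

√148 = [12; 6,24, …], period ℓ=2 (even) → k=1
i=0: a=12 ⇒ p=12, q=1
i=1: a=6 ⇒ p=73, q=6
fundamental: x₁=73, y₁=6  (since 5329 − 148·36 = 1)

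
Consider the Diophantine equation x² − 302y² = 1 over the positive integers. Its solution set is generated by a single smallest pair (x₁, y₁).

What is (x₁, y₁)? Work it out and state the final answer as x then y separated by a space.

√302 = [17; 2,1,1,1,4,…,1,2,34, …], period ℓ=16 (even) → k=15
k=0  a_k=17  p_k/q_k = 17/1
…
k=4  a_k=1  p_k/q_k = 139/8
k=5  a_k=4  p_k/q_k = 643/37
…
k=7  a_k=1  p_k/q_k = 2068/119
k=8  a_k=16  p_k/q_k = 34513/1986
k=9  a_k=1  p_k/q_k = 36581/2105
k=10  a_k=2  p_k/q_k = 107675/6196
…
k=13  a_k=1  p_k/q_k = 1042237/59974
k=14  a_k=1  p_k/q_k = 1617193/93059
k=15  a_k=2  p_k/q_k = 4276623/246092
fundamental: x₁=4276623, y₁=246092  (since 18289504284129 − 302·60561272464 = 1)

4276623 246092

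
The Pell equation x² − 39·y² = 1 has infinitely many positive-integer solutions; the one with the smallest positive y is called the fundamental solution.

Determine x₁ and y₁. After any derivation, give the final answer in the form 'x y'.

√39 → a₀=6, period (4,12); ℓ=2 even so k=1
k=0  a_k=6  p_k/q_k = 6/1
k=1  a_k=4  p_k/q_k = 25/4
→ (25, 4).  Check: 25²=625, 39·4²=624, difference 1.

25 4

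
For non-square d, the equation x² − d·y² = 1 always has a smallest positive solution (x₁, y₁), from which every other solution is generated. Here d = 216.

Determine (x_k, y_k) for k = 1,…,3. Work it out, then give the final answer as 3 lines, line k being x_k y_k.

485 33
470449 32010
456335045 31049667

√216 → a₀=14, period (1,2,3,2,1,28); ℓ=6 even so k=5
step 0: (14, 1)  from 14·(1,0) + (0,1)
step 1: (15, 1)  from 1·(14,1) + (1,0)
…
step 3: (147, 10)  from 3·(44,3) + (15,1)
step 4: (338, 23)  from 2·(147,10) + (44,3)
step 5: (485, 33)  from 1·(338,23) + (147,10)
(x₁, y₁) = (485, 33);  485² − 216·33² = 1 ✓
n=2: (485,33)∘(485,33) = (485·485+216·33·33, 485·33+33·485) = (470449,32010)
n=3: (470449,32010)∘(485,33) = (485·470449+216·33·32010, 485·32010+33·470449) = (456335045,31049667)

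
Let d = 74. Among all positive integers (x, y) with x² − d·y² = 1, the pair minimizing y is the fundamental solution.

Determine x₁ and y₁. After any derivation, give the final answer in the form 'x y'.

√74 = [8; 1,1,1,1,16, …], period ℓ=5 (odd) → k=9
i=0: a=8 ⇒ p=8, q=1
…
i=3: a=1 ⇒ p=26, q=3
i=4: a=1 ⇒ p=43, q=5
i=5: a=16 ⇒ p=714, q=83
i=6: a=1 ⇒ p=757, q=88
i=7: a=1 ⇒ p=1471, q=171
i=8: a=1 ⇒ p=2228, q=259
i=9: a=1 ⇒ p=3699, q=430
→ (3699, 430).  Check: 3699²=13682601, 74·430²=13682600, difference 1.

3699 430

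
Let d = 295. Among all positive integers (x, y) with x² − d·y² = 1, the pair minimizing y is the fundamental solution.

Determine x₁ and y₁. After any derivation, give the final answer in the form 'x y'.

√295 → a₀=17, period (5,1,2,3,2,6,2,3,2,1,5,34); ℓ=12 even so k=11
step 0: (17, 1)  from 17·(1,0) + (0,1)
step 1: (86, 5)  from 5·(17,1) + (1,0)
step 2: (103, 6)  from 1·(86,5) + (17,1)
step 3: (292, 17)  from 2·(103,6) + (86,5)
step 4: (979, 57)  from 3·(292,17) + (103,6)
step 5: (2250, 131)  from 2·(979,57) + (292,17)
…
step 7: (31208, 1817)  from 2·(14479,843) + (2250,131)
…
step 9: (247414, 14405)  from 2·(108103,6294) + (31208,1817)
step 10: (355517, 20699)  from 1·(247414,14405) + (108103,6294)
step 11: (2024999, 117900)  from 5·(355517,20699) + (247414,14405)
→ (2024999, 117900).  Check: 2024999²=4100620950001, 295·117900²=4100620950000, difference 1.

2024999 117900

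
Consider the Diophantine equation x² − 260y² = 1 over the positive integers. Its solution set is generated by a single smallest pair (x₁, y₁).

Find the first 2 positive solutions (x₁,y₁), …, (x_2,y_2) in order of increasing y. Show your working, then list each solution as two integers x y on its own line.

d=260: √d = [16; 8,32] (ℓ=2, even), read p_1/q_1
i=0: a=16 ⇒ p=16, q=1
i=1: a=8 ⇒ p=129, q=8
→ (129, 8).  Check: 129²=16641, 260·8²=16640, difference 1.
k=2:  x_2 = 129·129+260·8·8 = 33281,  y_2 = 129·8+8·129 = 2064

129 8
33281 2064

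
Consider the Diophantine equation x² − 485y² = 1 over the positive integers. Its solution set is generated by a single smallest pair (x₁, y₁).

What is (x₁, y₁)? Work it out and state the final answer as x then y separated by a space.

969 44

√485 → a₀=22, period (44); ℓ=1 odd so k=1
i=0: a=22 ⇒ p=22, q=1
i=1: a=44 ⇒ p=969, q=44
→ (969, 44).  Check: 969²=938961, 485·44²=938960, difference 1.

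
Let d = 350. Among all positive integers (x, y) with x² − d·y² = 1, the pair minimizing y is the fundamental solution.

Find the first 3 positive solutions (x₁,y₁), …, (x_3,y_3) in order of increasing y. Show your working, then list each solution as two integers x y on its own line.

d=350: √d = [18; 1,2,2,2,1,36] (ℓ=6, even), read p_5/q_5
k=0  a_k=18  p_k/q_k = 18/1
…
k=3  a_k=2  p_k/q_k = 131/7
k=4  a_k=2  p_k/q_k = 318/17
k=5  a_k=1  p_k/q_k = 449/24
(x₁, y₁) = (449, 24);  449² − 350·24² = 1 ✓
k=2:  x_2 = 449·449+350·24·24 = 403201,  y_2 = 449·24+24·449 = 21552
k=3:  x_3 = 449·403201+350·24·21552 = 362074049,  y_3 = 449·21552+24·403201 = 19353672

449 24
403201 21552
362074049 19353672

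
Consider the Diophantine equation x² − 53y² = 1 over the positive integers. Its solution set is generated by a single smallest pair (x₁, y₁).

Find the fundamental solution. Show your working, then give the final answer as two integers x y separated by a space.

√53 = [7; 3,1,1,3,14, …], period ℓ=5 (odd) → k=9
step 0: (7, 1)  from 7·(1,0) + (0,1)
…
step 4: (182, 25)  from 3·(51,7) + (29,4)
…
step 6: (7979, 1096)  from 3·(2599,357) + (182,25)
step 7: (10578, 1453)  from 1·(7979,1096) + (2599,357)
step 8: (18557, 2549)  from 1·(10578,1453) + (7979,1096)
step 9: (66249, 9100)  from 3·(18557,2549) + (10578,1453)
(x₁, y₁) = (66249, 9100);  66249² − 53·9100² = 1 ✓

66249 9100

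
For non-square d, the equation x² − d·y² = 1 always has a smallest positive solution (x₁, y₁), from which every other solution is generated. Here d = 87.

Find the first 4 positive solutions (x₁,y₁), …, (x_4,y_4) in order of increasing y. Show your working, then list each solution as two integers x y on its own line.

√87 = [9; 3,18, …], period ℓ=2 (even) → k=1
k=0  a_k=9  p_k/q_k = 9/1
k=1  a_k=3  p_k/q_k = 28/3
→ (28, 3).  Check: 28²=784, 87·3²=783, difference 1.
n=2: (28,3)∘(28,3) = (28·28+87·3·3, 28·3+3·28) = (1567,168)
n=3: (1567,168)∘(28,3) = (28·1567+87·3·168, 28·168+3·1567) = (87724,9405)
n=4: (87724,9405)∘(28,3) = (28·87724+87·3·9405, 28·9405+3·87724) = (4910977,526512)

28 3
1567 168
87724 9405
4910977 526512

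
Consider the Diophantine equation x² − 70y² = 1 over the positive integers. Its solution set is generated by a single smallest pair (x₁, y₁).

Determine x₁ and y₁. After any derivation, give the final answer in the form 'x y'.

251 30

√70 = [8; 2,1,2,1,2,16, …], period ℓ=6 (even) → k=5
k=0  a_k=8  p_k/q_k = 8/1
…
k=2  a_k=1  p_k/q_k = 25/3
k=3  a_k=2  p_k/q_k = 67/8
k=4  a_k=1  p_k/q_k = 92/11
k=5  a_k=2  p_k/q_k = 251/30
fundamental: x₁=251, y₁=30  (since 63001 − 70·900 = 1)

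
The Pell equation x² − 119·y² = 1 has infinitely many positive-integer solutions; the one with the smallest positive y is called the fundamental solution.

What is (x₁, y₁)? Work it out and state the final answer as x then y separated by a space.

√119 → a₀=10, period (1,9,1,20); ℓ=4 even so k=3
k=0  a_k=10  p_k/q_k = 10/1
…
k=2  a_k=9  p_k/q_k = 109/10
k=3  a_k=1  p_k/q_k = 120/11
→ (120, 11).  Check: 120²=14400, 119·11²=14399, difference 1.

120 11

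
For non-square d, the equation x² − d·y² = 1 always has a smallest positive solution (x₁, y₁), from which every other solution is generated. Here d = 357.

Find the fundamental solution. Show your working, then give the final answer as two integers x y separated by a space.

3401 180

√357 → a₀=18, period (1,8,2,8,1,36); ℓ=6 even so k=5
k=0  a_k=18  p_k/q_k = 18/1
…
k=3  a_k=2  p_k/q_k = 359/19
k=4  a_k=8  p_k/q_k = 3042/161
k=5  a_k=1  p_k/q_k = 3401/180
fundamental: x₁=3401, y₁=180  (since 11566801 − 357·32400 = 1)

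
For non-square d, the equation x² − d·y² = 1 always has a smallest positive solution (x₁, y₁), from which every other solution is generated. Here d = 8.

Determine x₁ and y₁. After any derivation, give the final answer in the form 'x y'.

[2; 1,4] for √8; ℓ=2 ⇒ convergent index 1
step 0: (2, 1)  from 2·(1,0) + (0,1)
step 1: (3, 1)  from 1·(2,1) + (1,0)
(x₁, y₁) = (3, 1);  3² − 8·1² = 1 ✓

3 1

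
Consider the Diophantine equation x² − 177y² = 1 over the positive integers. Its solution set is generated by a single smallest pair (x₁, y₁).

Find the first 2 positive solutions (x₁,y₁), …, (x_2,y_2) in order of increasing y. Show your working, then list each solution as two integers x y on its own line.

62423 4692
7793261857 585777432

[13; 3,3,2,8,2,3,3,26] for √177; ℓ=8 ⇒ convergent index 7
k=0  a_k=13  p_k/q_k = 13/1
k=1  a_k=3  p_k/q_k = 40/3
k=2  a_k=3  p_k/q_k = 133/10
…
k=4  a_k=8  p_k/q_k = 2581/194
…
k=6  a_k=3  p_k/q_k = 18985/1427
k=7  a_k=3  p_k/q_k = 62423/4692
fundamental: x₁=62423, y₁=4692  (since 3896630929 − 177·22014864 = 1)
(x_2, y_2) = (62423·62423 + 177·4692·4692, 62423·4692 + 4692·62423) = (7793261857, 585777432)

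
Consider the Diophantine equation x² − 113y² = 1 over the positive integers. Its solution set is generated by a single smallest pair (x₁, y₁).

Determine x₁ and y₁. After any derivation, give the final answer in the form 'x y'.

d=113: √d = [10; 1,1,1,2,2,1,1,1,20] (ℓ=9, odd), read p_17/q_17
k=0  a_k=10  p_k/q_k = 10/1
…
k=2  a_k=1  p_k/q_k = 21/2
…
k=4  a_k=2  p_k/q_k = 85/8
k=5  a_k=2  p_k/q_k = 202/19
…
k=10  a_k=1  p_k/q_k = 16785/1579
…
k=15  a_k=1  p_k/q_k = 445435/41903
k=16  a_k=1  p_k/q_k = 758918/71393
k=17  a_k=1  p_k/q_k = 1204353/113296
fundamental: x₁=1204353, y₁=113296  (since 1450466148609 − 113·12835983616 = 1)

1204353 113296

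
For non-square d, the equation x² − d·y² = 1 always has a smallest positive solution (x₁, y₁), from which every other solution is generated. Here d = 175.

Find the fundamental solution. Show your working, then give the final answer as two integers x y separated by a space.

2024 153

[13; 4,2,1,2,4,26] for √175; ℓ=6 ⇒ convergent index 5
a_0=13:  p_0=13·1+0=13,  q_0=13·0+1=1
…
a_3=1:  p_3=1·119+53=172,  q_3=1·9+4=13
a_4=2:  p_4=2·172+119=463,  q_4=2·13+9=35
a_5=4:  p_5=4·463+172=2024,  q_5=4·35+13=153
(x₁, y₁) = (2024, 153);  2024² − 175·153² = 1 ✓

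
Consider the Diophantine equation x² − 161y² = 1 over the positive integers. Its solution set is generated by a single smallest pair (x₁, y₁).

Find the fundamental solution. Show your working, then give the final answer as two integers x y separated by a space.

11775 928

√161 → a₀=12, period (1,2,4,1,2,1,4,2,1,24); ℓ=10 even so k=9
i=0: a=12 ⇒ p=12, q=1
…
i=3: a=4 ⇒ p=165, q=13
…
i=7: a=4 ⇒ p=3667, q=289
i=8: a=2 ⇒ p=8108, q=639
i=9: a=1 ⇒ p=11775, q=928
fundamental: x₁=11775, y₁=928  (since 138650625 − 161·861184 = 1)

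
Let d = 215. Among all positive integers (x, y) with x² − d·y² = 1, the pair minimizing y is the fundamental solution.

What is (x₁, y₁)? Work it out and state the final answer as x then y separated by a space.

44 3

d=215: √d = [14; 1,1,1,28] (ℓ=4, even), read p_3/q_3
a_0=14:  p_0=14·1+0=14,  q_0=14·0+1=1
…
a_2=1:  p_2=1·15+14=29,  q_2=1·1+1=2
a_3=1:  p_3=1·29+15=44,  q_3=1·2+1=3
(x₁, y₁) = (44, 3);  44² − 215·3² = 1 ✓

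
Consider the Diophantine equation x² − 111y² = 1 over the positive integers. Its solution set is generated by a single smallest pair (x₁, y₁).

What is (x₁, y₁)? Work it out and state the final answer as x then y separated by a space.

295 28

√111 → a₀=10, period (1,1,6,1,1,20); ℓ=6 even so k=5
step 0: (10, 1)  from 10·(1,0) + (0,1)
step 1: (11, 1)  from 1·(10,1) + (1,0)
…
step 3: (137, 13)  from 6·(21,2) + (11,1)
step 4: (158, 15)  from 1·(137,13) + (21,2)
step 5: (295, 28)  from 1·(158,15) + (137,13)
fundamental: x₁=295, y₁=28  (since 87025 − 111·784 = 1)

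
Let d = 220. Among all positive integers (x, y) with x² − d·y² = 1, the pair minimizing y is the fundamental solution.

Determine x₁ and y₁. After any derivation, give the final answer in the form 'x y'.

√220 = [14; 1,4,1,28, …], period ℓ=4 (even) → k=3
k=0  a_k=14  p_k/q_k = 14/1
…
k=2  a_k=4  p_k/q_k = 74/5
k=3  a_k=1  p_k/q_k = 89/6
(x₁, y₁) = (89, 6);  89² − 220·6² = 1 ✓

89 6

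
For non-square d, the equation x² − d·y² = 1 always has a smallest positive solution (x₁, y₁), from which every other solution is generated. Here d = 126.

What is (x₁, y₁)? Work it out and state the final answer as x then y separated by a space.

449 40

[11; 4,2,4,22] for √126; ℓ=4 ⇒ convergent index 3
k=0  a_k=11  p_k/q_k = 11/1
k=1  a_k=4  p_k/q_k = 45/4
k=2  a_k=2  p_k/q_k = 101/9
k=3  a_k=4  p_k/q_k = 449/40
→ (449, 40).  Check: 449²=201601, 126·40²=201600, difference 1.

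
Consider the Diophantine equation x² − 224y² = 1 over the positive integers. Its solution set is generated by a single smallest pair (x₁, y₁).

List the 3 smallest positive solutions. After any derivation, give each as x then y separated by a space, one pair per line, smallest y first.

15 1
449 30
13455 899

√224 → a₀=14, period (1,28); ℓ=2 even so k=1
a_0=14:  p_0=14·1+0=14,  q_0=14·0+1=1
a_1=1:  p_1=1·14+1=15,  q_1=1·1+0=1
→ (15, 1).  Check: 15²=225, 224·1²=224, difference 1.
(x_2, y_2) = (15·15 + 224·1·1, 15·1 + 1·15) = (449, 30)
(x_3, y_3) = (15·449 + 224·1·30, 15·30 + 1·449) = (13455, 899)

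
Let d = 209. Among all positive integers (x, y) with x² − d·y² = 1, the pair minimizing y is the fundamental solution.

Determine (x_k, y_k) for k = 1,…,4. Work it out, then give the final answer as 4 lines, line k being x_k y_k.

46551 3220
4333991201 299788440
403503248748951 27910903337660
37566959460690844801 2598560922243032880

[14; 2,5,3,2,3,5,2,28] for √209; ℓ=8 ⇒ convergent index 7
a_0=14:  p_0=14·1+0=14,  q_0=14·0+1=1
a_1=2:  p_1=2·14+1=29,  q_1=2·1+0=2
a_2=5:  p_2=5·29+14=159,  q_2=5·2+1=11
a_3=3:  p_3=3·159+29=506,  q_3=3·11+2=35
…
a_6=5:  p_6=5·4019+1171=21266,  q_6=5·278+81=1471
a_7=2:  p_7=2·21266+4019=46551,  q_7=2·1471+278=3220
(x₁, y₁) = (46551, 3220);  46551² − 209·3220² = 1 ✓
k=2:  x_2 = 46551·46551+209·3220·3220 = 4333991201,  y_2 = 46551·3220+3220·46551 = 299788440
k=3:  x_3 = 46551·4333991201+209·3220·299788440 = 403503248748951,  y_3 = 46551·299788440+3220·4333991201 = 27910903337660
k=4:  x_4 = 46551·403503248748951+209·3220·27910903337660 = 37566959460690844801,  y_4 = 46551·27910903337660+3220·403503248748951 = 2598560922243032880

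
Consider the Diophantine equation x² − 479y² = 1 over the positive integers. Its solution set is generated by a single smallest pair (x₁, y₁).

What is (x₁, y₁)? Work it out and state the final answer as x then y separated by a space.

d=479: √d = [21; 1,7,1,3,2,21,2,3,1,7,1,42] (ℓ=12, even), read p_11/q_11
k=0  a_k=21  p_k/q_k = 21/1
k=1  a_k=1  p_k/q_k = 22/1
k=2  a_k=7  p_k/q_k = 175/8
…
k=6  a_k=21  p_k/q_k = 37075/1694
k=7  a_k=2  p_k/q_k = 75879/3467
k=8  a_k=3  p_k/q_k = 264712/12095
k=9  a_k=1  p_k/q_k = 340591/15562
k=10  a_k=7  p_k/q_k = 2648849/121029
k=11  a_k=1  p_k/q_k = 2989440/136591
fundamental: x₁=2989440, y₁=136591  (since 8936751513600 − 479·18657101281 = 1)

2989440 136591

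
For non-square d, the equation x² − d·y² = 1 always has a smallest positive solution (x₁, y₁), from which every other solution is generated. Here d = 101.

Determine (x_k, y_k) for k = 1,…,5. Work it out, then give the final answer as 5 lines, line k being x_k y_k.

[10; 20] for √101; ℓ=1 ⇒ convergent index 1
a_0=10:  p_0=10·1+0=10,  q_0=10·0+1=1
a_1=20:  p_1=20·10+1=201,  q_1=20·1+0=20
→ (201, 20).  Check: 201²=40401, 101·20²=40400, difference 1.
(201+20√101)^2 = 80801 + 8040√101
(201+20√101)^3 = 32481801 + 3232060√101
(201+20√101)^4 = 13057603201 + 1299280080√101
(201+20√101)^5 = 5249124005001 + 522307360100√101

201 20
80801 8040
32481801 3232060
13057603201 1299280080
5249124005001 522307360100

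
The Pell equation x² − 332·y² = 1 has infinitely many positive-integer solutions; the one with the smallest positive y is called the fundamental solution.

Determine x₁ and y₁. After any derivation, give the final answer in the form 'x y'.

13447 738

√332 → a₀=18, period (4,1,1,8,1,1,4,36); ℓ=8 even so k=7
k=0  a_k=18  p_k/q_k = 18/1
k=1  a_k=4  p_k/q_k = 73/4
…
k=3  a_k=1  p_k/q_k = 164/9
k=4  a_k=8  p_k/q_k = 1403/77
k=5  a_k=1  p_k/q_k = 1567/86
k=6  a_k=1  p_k/q_k = 2970/163
k=7  a_k=4  p_k/q_k = 13447/738
fundamental: x₁=13447, y₁=738  (since 180821809 − 332·544644 = 1)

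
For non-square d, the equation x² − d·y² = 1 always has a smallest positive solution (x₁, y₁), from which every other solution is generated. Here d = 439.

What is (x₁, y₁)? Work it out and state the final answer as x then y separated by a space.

440 21

d=439: √d = [20; 1,19,1,40] (ℓ=4, even), read p_3/q_3
i=0: a=20 ⇒ p=20, q=1
…
i=2: a=19 ⇒ p=419, q=20
i=3: a=1 ⇒ p=440, q=21
(x₁, y₁) = (440, 21);  440² − 439·21² = 1 ✓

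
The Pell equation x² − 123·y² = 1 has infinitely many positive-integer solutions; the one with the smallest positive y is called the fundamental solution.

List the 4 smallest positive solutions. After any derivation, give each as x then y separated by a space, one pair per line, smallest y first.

√123 = [11; 11,22, …], period ℓ=2 (even) → k=1
a_0=11:  p_0=11·1+0=11,  q_0=11·0+1=1
a_1=11:  p_1=11·11+1=122,  q_1=11·1+0=11
(x₁, y₁) = (122, 11);  122² − 123·11² = 1 ✓
(x_2, y_2) = (122·122 + 123·11·11, 122·11 + 11·122) = (29767, 2684)
(x_3, y_3) = (122·29767 + 123·11·2684, 122·2684 + 11·29767) = (7263026, 654885)
(x_4, y_4) = (122·7263026 + 123·11·654885, 122·654885 + 11·7263026) = (1772148577, 159789256)

122 11
29767 2684
7263026 654885
1772148577 159789256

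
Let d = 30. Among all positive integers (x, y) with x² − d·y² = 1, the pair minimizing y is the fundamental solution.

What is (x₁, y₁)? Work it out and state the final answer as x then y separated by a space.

√30 = [5; 2,10, …], period ℓ=2 (even) → k=1
k=0  a_k=5  p_k/q_k = 5/1
k=1  a_k=2  p_k/q_k = 11/2
→ (11, 2).  Check: 11²=121, 30·2²=120, difference 1.

11 2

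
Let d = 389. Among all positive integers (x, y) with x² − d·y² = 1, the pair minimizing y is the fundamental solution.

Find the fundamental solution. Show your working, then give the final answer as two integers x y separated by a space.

[19; 1,2,1,1,1,1,2,1,38] for √389; ℓ=9 ⇒ convergent index 17
k=0  a_k=19  p_k/q_k = 19/1
k=1  a_k=1  p_k/q_k = 20/1
k=2  a_k=2  p_k/q_k = 59/3
…
k=4  a_k=1  p_k/q_k = 138/7
k=5  a_k=1  p_k/q_k = 217/11
k=6  a_k=1  p_k/q_k = 355/18
k=7  a_k=2  p_k/q_k = 927/47
k=8  a_k=1  p_k/q_k = 1282/65
k=9  a_k=38  p_k/q_k = 49643/2517
k=10  a_k=1  p_k/q_k = 50925/2582
k=11  a_k=2  p_k/q_k = 151493/7681
k=12  a_k=1  p_k/q_k = 202418/10263
k=13  a_k=1  p_k/q_k = 353911/17944
…
k=15  a_k=1  p_k/q_k = 910240/46151
k=16  a_k=2  p_k/q_k = 2376809/120509
k=17  a_k=1  p_k/q_k = 3287049/166660
→ (3287049, 166660).  Check: 3287049²=10804691128401, 389·166660²=10804691128400, difference 1.

3287049 166660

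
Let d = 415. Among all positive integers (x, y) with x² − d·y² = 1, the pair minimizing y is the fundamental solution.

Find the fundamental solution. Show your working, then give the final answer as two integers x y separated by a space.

18412804 903849

√415 = [20; 2,1,2,4,6,…,1,2,40, …], period ℓ=16 (even) → k=15
k=0  a_k=20  p_k/q_k = 20/1
…
k=9  a_k=1  p_k/q_k = 43534/2137
…
k=12  a_k=4  p_k/q_k = 2110961/103623
…
k=14  a_k=1  p_k/q_k = 6841255/335824
k=15  a_k=2  p_k/q_k = 18412804/903849
fundamental: x₁=18412804, y₁=903849  (since 339031351142416 − 415·816943014801 = 1)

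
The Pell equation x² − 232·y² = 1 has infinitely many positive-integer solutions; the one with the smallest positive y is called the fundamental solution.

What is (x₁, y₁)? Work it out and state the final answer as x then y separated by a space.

√232 → a₀=15, period (4,3,7,3,4,30); ℓ=6 even so k=5
k=0  a_k=15  p_k/q_k = 15/1
k=1  a_k=4  p_k/q_k = 61/4
k=2  a_k=3  p_k/q_k = 198/13
k=3  a_k=7  p_k/q_k = 1447/95
k=4  a_k=3  p_k/q_k = 4539/298
k=5  a_k=4  p_k/q_k = 19603/1287
(x₁, y₁) = (19603, 1287);  19603² − 232·1287² = 1 ✓

19603 1287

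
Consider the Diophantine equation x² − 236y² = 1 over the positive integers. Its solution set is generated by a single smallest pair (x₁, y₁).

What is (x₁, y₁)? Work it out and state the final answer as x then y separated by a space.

561799 36570

√236 → a₀=15, period (2,1,3,5,1,6,1,5,3,1,2,30); ℓ=12 even so k=11
i=0: a=15 ⇒ p=15, q=1
i=1: a=2 ⇒ p=31, q=2
…
i=4: a=5 ⇒ p=891, q=58
…
i=6: a=6 ⇒ p=7251, q=472
…
i=9: a=3 ⇒ p=154729, q=10072
i=10: a=1 ⇒ p=203535, q=13249
i=11: a=2 ⇒ p=561799, q=36570
fundamental: x₁=561799, y₁=36570  (since 315618116401 − 236·1337364900 = 1)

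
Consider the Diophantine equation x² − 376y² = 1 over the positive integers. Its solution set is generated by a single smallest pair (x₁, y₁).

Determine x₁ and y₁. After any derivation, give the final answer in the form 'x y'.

√376 = [19; 2,1,1,3,1,…,1,2,38, …], period ℓ=16 (even) → k=15
step 0: (19, 1)  from 19·(1,0) + (0,1)
step 1: (39, 2)  from 2·(19,1) + (1,0)
step 2: (58, 3)  from 1·(39,2) + (19,1)
step 3: (97, 5)  from 1·(58,3) + (39,2)
step 4: (349, 18)  from 3·(97,5) + (58,3)
…
step 6: (1241, 64)  from 2·(446,23) + (349,18)
step 7: (2928, 151)  from 2·(1241,64) + (446,23)
step 8: (12953, 668)  from 4·(2928,151) + (1241,64)
step 9: (28834, 1487)  from 2·(12953,668) + (2928,151)
step 10: (70621, 3642)  from 2·(28834,1487) + (12953,668)
step 11: (99455, 5129)  from 1·(70621,3642) + (28834,1487)
step 12: (368986, 19029)  from 3·(99455,5129) + (70621,3642)
step 13: (468441, 24158)  from 1·(368986,19029) + (99455,5129)
step 14: (837427, 43187)  from 1·(468441,24158) + (368986,19029)
step 15: (2143295, 110532)  from 2·(837427,43187) + (468441,24158)
→ (2143295, 110532).  Check: 2143295²=4593713457025, 376·110532²=4593713457024, difference 1.

2143295 110532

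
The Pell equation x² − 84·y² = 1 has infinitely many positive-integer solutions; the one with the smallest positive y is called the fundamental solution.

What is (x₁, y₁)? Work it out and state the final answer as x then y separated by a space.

√84 → a₀=9, period (6,18); ℓ=2 even so k=1
step 0: (9, 1)  from 9·(1,0) + (0,1)
step 1: (55, 6)  from 6·(9,1) + (1,0)
→ (55, 6).  Check: 55²=3025, 84·6²=3024, difference 1.

55 6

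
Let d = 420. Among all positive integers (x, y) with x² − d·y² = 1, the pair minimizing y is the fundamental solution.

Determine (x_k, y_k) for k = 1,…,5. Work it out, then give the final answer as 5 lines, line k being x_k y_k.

√420 → a₀=20, period (2,40); ℓ=2 even so k=1
step 0: (20, 1)  from 20·(1,0) + (0,1)
step 1: (41, 2)  from 2·(20,1) + (1,0)
(x₁, y₁) = (41, 2);  41² − 420·2² = 1 ✓
n=2: (41,2)∘(41,2) = (41·41+420·2·2, 41·2+2·41) = (3361,164)
n=3: (3361,164)∘(41,2) = (41·3361+420·2·164, 41·164+2·3361) = (275561,13446)
n=4: (275561,13446)∘(41,2) = (41·275561+420·2·13446, 41·13446+2·275561) = (22592641,1102408)
n=5: (22592641,1102408)∘(41,2) = (41·22592641+420·2·1102408, 41·1102408+2·22592641) = (1852321001,90384010)

41 2
3361 164
275561 13446
22592641 1102408
1852321001 90384010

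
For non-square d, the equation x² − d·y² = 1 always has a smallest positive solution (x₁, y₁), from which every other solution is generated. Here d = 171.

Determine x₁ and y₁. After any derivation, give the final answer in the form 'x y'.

170 13

[13; 13,26] for √171; ℓ=2 ⇒ convergent index 1
step 0: (13, 1)  from 13·(1,0) + (0,1)
step 1: (170, 13)  from 13·(13,1) + (1,0)
→ (170, 13).  Check: 170²=28900, 171·13²=28899, difference 1.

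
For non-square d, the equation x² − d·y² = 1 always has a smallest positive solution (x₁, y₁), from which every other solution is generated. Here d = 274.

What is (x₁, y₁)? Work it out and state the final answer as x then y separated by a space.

[16; 1,1,4,4,1,1,32] for √274; ℓ=7 ⇒ convergent index 13
a_0=16:  p_0=16·1+0=16,  q_0=16·0+1=1
a_1=1:  p_1=1·16+1=17,  q_1=1·1+0=1
a_2=1:  p_2=1·17+16=33,  q_2=1·1+1=2
…
a_4=4:  p_4=4·149+33=629,  q_4=4·9+2=38
a_5=1:  p_5=1·629+149=778,  q_5=1·38+9=47
a_6=1:  p_6=1·778+629=1407,  q_6=1·47+38=85
a_7=32:  p_7=32·1407+778=45802,  q_7=32·85+47=2767
a_8=1:  p_8=1·45802+1407=47209,  q_8=1·2767+85=2852
a_9=1:  p_9=1·47209+45802=93011,  q_9=1·2852+2767=5619
a_10=4:  p_10=4·93011+47209=419253,  q_10=4·5619+2852=25328
a_11=4:  p_11=4·419253+93011=1770023,  q_11=4·25328+5619=106931
a_12=1:  p_12=1·1770023+419253=2189276,  q_12=1·106931+25328=132259
a_13=1:  p_13=1·2189276+1770023=3959299,  q_13=1·132259+106931=239190
(x₁, y₁) = (3959299, 239190);  3959299² − 274·239190² = 1 ✓

3959299 239190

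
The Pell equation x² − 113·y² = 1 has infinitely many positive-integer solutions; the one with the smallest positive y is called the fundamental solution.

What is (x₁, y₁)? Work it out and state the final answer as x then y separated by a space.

√113 = [10; 1,1,1,2,2,1,1,1,20, …], period ℓ=9 (odd) → k=17
a_0=10:  p_0=10·1+0=10,  q_0=10·0+1=1
a_1=1:  p_1=1·10+1=11,  q_1=1·1+0=1
…
a_3=1:  p_3=1·21+11=32,  q_3=1·2+1=3
a_4=2:  p_4=2·32+21=85,  q_4=2·3+2=8
a_5=2:  p_5=2·85+32=202,  q_5=2·8+3=19
a_6=1:  p_6=1·202+85=287,  q_6=1·19+8=27
a_7=1:  p_7=1·287+202=489,  q_7=1·27+19=46
a_8=1:  p_8=1·489+287=776,  q_8=1·46+27=73
a_9=20:  p_9=20·776+489=16009,  q_9=20·73+46=1506
a_10=1:  p_10=1·16009+776=16785,  q_10=1·1506+73=1579
…
a_12=1:  p_12=1·32794+16785=49579,  q_12=1·3085+1579=4664
a_13=2:  p_13=2·49579+32794=131952,  q_13=2·4664+3085=12413
a_14=2:  p_14=2·131952+49579=313483,  q_14=2·12413+4664=29490
a_15=1:  p_15=1·313483+131952=445435,  q_15=1·29490+12413=41903
a_16=1:  p_16=1·445435+313483=758918,  q_16=1·41903+29490=71393
a_17=1:  p_17=1·758918+445435=1204353,  q_17=1·71393+41903=113296
fundamental: x₁=1204353, y₁=113296  (since 1450466148609 − 113·12835983616 = 1)

1204353 113296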